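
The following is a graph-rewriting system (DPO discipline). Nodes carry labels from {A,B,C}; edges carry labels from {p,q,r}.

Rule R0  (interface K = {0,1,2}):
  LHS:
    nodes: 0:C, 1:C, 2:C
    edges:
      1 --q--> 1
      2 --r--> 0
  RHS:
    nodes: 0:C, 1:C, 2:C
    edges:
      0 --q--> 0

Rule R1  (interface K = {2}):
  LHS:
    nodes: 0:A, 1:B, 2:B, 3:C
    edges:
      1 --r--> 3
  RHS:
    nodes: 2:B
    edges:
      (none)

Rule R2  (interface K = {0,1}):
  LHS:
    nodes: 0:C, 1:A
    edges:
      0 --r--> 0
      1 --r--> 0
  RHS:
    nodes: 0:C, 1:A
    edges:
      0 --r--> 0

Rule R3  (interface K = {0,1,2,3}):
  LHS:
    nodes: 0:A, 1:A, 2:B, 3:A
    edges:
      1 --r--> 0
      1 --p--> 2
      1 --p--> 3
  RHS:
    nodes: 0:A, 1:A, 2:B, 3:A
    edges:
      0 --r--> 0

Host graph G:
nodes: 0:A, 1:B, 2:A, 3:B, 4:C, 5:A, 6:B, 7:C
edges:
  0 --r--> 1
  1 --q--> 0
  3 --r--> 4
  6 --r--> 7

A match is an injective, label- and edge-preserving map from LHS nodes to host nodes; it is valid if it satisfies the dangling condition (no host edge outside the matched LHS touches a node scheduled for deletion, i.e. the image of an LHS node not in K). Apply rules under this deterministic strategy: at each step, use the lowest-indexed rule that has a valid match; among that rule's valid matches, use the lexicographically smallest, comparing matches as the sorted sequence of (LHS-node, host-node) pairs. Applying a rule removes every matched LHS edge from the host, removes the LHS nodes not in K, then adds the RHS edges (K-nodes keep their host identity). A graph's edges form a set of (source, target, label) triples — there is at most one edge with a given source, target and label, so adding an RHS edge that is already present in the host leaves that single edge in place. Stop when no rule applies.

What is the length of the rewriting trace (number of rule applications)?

start.  V:8 E:4  edges: 0-r->1 1-q->0 3-r->4 6-r->7
1. fire R1 via {0↦2, 1↦3, 2↦1, 3↦4}  →  V:5 E:3  edges: 0-r->1 1-q->0 6-r->7
2. fire R1 via {0↦5, 1↦6, 2↦1, 3↦7}  →  V:2 E:2  edges: 0-r->1 1-q->0
normal form: no rule applies after step 2

Answer: 2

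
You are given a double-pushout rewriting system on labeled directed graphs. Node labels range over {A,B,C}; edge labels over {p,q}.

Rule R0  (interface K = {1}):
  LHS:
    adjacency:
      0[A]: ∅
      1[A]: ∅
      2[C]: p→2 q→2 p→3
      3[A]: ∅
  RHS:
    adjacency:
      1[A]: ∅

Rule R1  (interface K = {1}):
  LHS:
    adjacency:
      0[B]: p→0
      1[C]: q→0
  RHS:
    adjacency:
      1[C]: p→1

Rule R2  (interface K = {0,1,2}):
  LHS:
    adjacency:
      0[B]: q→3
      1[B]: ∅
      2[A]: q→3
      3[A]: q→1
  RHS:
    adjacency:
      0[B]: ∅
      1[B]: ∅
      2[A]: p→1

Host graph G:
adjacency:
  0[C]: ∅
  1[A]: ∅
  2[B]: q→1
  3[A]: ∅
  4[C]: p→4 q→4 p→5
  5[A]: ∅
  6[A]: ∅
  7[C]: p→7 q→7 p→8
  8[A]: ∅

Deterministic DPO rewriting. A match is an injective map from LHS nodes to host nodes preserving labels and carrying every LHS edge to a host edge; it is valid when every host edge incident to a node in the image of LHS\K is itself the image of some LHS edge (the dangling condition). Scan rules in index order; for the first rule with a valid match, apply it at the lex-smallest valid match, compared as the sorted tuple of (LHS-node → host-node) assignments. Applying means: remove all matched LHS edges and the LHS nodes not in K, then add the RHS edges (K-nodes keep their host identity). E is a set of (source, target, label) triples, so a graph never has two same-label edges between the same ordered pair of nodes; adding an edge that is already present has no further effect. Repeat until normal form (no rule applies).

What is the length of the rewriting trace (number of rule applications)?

initial: |V|=9 |E|=7  E = 2-q->1 4-p->4 4-q->4 4-p->5 7-p->7 7-q->7 7-p->8
step 1: apply R0 at {0↦3, 1↦1, 2↦4, 3↦5}  → |V|=6 |E|=4  E = 2-q->1 7-p->7 7-q->7 7-p->8
step 2: apply R0 at {0↦6, 1↦1, 2↦7, 3↦8}  → |V|=3 |E|=1  E = 2-q->1
normal form: no rule applies after step 2

Answer: 2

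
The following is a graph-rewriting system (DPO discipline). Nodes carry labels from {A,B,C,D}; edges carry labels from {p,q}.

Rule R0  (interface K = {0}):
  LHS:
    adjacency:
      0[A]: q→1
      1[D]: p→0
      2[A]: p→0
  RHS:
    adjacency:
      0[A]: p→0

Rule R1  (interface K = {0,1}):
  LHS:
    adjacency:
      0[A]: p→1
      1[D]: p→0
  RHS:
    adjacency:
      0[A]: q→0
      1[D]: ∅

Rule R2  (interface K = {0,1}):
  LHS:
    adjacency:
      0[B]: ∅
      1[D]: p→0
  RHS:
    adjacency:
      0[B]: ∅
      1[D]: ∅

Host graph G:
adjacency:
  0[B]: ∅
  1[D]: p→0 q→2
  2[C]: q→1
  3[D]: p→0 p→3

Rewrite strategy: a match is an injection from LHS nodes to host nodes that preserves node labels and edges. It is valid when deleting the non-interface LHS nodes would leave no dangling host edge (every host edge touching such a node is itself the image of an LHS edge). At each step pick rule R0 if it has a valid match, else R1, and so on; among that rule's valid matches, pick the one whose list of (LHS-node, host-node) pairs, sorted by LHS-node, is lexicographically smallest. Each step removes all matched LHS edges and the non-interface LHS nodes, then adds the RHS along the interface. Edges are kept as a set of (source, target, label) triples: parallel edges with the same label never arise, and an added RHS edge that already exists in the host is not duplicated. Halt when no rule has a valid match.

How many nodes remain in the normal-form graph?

start.  V:4 E:5  edges: 1-p->0 1-q->2 2-q->1 3-p->0 3-p->3
1. fire R2 via {0↦0, 1↦1}  →  V:4 E:4  edges: 1-q->2 2-q->1 3-p->0 3-p->3
2. fire R2 via {0↦0, 1↦3}  →  V:4 E:3  edges: 1-q->2 2-q->1 3-p->3
halt: no rule applies after step 2
NF nodes: {0:B, 1:D, 2:C, 3:D}

Answer: 4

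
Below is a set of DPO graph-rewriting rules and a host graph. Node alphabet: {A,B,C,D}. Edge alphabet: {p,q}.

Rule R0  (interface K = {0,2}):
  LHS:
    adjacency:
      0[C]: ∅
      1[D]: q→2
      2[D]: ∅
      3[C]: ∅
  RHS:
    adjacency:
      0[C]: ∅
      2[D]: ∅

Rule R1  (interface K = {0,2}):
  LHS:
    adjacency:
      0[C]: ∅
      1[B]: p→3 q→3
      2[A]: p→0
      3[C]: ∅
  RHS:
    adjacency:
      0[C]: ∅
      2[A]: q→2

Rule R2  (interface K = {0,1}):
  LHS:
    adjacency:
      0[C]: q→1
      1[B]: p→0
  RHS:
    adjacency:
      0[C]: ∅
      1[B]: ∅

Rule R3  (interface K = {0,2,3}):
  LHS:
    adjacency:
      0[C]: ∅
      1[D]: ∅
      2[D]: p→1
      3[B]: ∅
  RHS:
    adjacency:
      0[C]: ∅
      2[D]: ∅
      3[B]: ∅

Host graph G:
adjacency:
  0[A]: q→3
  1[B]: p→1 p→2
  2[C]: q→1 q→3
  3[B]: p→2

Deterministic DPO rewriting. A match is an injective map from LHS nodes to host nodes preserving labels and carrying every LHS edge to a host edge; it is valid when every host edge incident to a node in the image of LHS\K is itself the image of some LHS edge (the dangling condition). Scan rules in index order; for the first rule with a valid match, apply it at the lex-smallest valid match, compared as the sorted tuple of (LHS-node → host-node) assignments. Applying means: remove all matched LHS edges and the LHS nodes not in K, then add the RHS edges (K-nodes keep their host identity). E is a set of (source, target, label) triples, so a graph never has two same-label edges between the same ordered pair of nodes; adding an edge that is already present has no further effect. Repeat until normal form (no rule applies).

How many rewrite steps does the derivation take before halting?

Answer: 2

Derivation:
initial: |V|=4 |E|=6  E = 0-q->3 1-p->1 1-p->2 2-q->1 2-q->3 3-p->2
step 1: apply R2 at {0↦2, 1↦1}  → |V|=4 |E|=4  E = 0-q->3 1-p->1 2-q->3 3-p->2
step 2: apply R2 at {0↦2, 1↦3}  → |V|=4 |E|=2  E = 0-q->3 1-p->1
normal form: no rule applies after step 2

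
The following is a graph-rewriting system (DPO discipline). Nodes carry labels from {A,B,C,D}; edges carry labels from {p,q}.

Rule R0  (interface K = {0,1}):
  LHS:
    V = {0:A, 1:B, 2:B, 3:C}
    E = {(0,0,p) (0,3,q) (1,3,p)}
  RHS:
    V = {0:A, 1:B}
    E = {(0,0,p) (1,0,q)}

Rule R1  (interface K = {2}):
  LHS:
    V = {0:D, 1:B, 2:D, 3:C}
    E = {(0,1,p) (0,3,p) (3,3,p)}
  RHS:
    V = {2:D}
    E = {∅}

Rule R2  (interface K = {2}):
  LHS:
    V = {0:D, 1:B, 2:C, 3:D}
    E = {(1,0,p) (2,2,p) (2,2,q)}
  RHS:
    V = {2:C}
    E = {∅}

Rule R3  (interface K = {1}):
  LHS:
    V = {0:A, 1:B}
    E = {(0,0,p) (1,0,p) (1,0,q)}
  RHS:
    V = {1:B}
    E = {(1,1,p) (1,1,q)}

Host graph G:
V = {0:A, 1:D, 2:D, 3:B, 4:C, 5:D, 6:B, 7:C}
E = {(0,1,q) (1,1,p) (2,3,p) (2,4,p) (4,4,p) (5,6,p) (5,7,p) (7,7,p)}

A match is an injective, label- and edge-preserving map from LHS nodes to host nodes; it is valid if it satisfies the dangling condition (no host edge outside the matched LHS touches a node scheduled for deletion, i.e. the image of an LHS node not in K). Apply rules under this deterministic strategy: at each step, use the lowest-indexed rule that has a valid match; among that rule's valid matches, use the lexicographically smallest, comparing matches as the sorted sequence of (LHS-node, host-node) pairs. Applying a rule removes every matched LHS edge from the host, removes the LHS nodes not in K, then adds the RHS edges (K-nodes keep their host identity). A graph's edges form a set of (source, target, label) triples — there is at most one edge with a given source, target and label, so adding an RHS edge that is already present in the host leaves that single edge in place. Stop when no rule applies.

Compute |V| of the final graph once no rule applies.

initial: |V|=8 |E|=8  E = 0-q->1 1-p->1 2-p->3 2-p->4 4-p->4 5-p->6 5-p->7 7-p->7
step 1: apply R1 at {0↦2, 1↦3, 2↦1, 3↦4}  → |V|=5 |E|=5  E = 0-q->1 1-p->1 5-p->6 5-p->7 7-p->7
step 2: apply R1 at {0↦5, 1↦6, 2↦1, 3↦7}  → |V|=2 |E|=2  E = 0-q->1 1-p->1
halt: no rule applies after step 2
NF nodes: {0:A, 1:D}

Answer: 2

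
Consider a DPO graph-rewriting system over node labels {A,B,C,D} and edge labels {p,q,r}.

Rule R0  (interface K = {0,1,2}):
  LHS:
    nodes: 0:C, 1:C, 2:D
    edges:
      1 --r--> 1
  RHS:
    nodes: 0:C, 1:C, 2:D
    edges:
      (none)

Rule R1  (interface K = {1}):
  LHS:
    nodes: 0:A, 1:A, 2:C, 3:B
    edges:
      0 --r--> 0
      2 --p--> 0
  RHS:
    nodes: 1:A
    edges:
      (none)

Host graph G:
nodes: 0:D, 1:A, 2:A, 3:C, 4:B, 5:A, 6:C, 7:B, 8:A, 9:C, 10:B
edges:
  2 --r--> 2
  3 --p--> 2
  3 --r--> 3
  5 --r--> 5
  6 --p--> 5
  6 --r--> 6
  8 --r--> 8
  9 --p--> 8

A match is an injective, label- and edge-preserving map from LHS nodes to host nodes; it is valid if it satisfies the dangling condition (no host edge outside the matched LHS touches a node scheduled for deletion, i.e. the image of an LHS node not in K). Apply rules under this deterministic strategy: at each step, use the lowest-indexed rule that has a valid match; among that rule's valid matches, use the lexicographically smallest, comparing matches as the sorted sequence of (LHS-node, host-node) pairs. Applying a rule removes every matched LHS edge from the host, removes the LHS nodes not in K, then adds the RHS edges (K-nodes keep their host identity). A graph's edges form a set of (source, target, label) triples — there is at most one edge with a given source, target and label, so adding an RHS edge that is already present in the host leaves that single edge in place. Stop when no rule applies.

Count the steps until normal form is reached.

Answer: 5

Derivation:
[0] host  ⇒  11 nodes, 8 edges  {2-r->2 3-p->2 3-r->3 5-r->5 6-p->5 6-r->6 8-r->8 9-p->8}
[1] R0 @ {0↦3, 1↦6, 2↦0}  ⇒  11 nodes, 7 edges  {2-r->2 3-p->2 3-r->3 5-r->5 6-p->5 8-r->8 9-p->8}
[2] R0 @ {0↦6, 1↦3, 2↦0}  ⇒  11 nodes, 6 edges  {2-r->2 3-p->2 5-r->5 6-p->5 8-r->8 9-p->8}
[3] R1 @ {0↦2, 1↦1, 2↦3, 3↦4}  ⇒  8 nodes, 4 edges  {5-r->5 6-p->5 8-r->8 9-p->8}
[4] R1 @ {0↦5, 1↦1, 2↦6, 3↦7}  ⇒  5 nodes, 2 edges  {8-r->8 9-p->8}
[5] R1 @ {0↦8, 1↦1, 2↦9, 3↦10}  ⇒  2 nodes, 0 edges  {∅}
normal form: no rule applies after step 5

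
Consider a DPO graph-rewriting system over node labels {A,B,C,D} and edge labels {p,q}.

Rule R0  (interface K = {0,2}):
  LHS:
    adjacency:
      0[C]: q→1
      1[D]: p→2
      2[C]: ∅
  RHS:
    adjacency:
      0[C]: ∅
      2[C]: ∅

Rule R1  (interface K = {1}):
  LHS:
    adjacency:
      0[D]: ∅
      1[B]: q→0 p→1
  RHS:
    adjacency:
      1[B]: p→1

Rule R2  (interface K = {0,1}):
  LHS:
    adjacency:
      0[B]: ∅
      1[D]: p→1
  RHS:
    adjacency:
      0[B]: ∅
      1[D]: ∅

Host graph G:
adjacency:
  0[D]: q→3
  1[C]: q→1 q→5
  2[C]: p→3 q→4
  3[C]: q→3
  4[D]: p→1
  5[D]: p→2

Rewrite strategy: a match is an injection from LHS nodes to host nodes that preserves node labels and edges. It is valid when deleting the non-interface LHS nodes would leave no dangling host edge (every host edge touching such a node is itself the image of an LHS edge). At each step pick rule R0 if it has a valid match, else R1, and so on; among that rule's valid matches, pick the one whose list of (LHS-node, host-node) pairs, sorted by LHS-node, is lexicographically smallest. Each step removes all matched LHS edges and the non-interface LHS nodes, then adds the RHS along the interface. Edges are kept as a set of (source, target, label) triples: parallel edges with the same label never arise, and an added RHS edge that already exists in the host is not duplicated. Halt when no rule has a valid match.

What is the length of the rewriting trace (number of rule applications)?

Answer: 2

Derivation:
[0] host  ⇒  6 nodes, 8 edges  {0-q->3 1-q->1 1-q->5 2-p->3 2-q->4 3-q->3 4-p->1 5-p->2}
[1] R0 @ {0↦1, 1↦5, 2↦2}  ⇒  5 nodes, 6 edges  {0-q->3 1-q->1 2-p->3 2-q->4 3-q->3 4-p->1}
[2] R0 @ {0↦2, 1↦4, 2↦1}  ⇒  4 nodes, 4 edges  {0-q->3 1-q->1 2-p->3 3-q->3}
normal form: no rule applies after step 2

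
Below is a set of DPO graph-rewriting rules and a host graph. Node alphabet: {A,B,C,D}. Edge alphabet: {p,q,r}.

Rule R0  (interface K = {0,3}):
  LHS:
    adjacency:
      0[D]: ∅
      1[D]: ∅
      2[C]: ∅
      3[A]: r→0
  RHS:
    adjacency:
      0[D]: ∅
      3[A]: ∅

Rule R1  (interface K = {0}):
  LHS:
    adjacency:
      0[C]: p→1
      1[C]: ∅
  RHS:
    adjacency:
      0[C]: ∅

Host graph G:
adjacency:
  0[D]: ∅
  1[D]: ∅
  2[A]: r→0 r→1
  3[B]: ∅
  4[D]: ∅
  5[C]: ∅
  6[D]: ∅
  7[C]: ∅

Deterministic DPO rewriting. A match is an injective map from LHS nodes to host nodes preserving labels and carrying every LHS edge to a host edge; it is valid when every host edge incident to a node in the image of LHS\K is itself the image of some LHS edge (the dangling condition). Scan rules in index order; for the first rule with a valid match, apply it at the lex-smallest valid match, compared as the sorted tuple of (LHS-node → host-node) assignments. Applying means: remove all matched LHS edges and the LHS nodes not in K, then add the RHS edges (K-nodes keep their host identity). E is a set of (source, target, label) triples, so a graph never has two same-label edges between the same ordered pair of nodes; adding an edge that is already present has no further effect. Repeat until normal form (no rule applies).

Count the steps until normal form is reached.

Answer: 2

Rewrite trace:
start.  V:8 E:2  edges: 2-r->0 2-r->1
1. fire R0 via {0↦0, 1↦4, 2↦5, 3↦2}  →  V:6 E:1  edges: 2-r->1
2. fire R0 via {0↦1, 1↦0, 2↦7, 3↦2}  →  V:4 E:0  edges: ∅
halt: no rule applies after step 2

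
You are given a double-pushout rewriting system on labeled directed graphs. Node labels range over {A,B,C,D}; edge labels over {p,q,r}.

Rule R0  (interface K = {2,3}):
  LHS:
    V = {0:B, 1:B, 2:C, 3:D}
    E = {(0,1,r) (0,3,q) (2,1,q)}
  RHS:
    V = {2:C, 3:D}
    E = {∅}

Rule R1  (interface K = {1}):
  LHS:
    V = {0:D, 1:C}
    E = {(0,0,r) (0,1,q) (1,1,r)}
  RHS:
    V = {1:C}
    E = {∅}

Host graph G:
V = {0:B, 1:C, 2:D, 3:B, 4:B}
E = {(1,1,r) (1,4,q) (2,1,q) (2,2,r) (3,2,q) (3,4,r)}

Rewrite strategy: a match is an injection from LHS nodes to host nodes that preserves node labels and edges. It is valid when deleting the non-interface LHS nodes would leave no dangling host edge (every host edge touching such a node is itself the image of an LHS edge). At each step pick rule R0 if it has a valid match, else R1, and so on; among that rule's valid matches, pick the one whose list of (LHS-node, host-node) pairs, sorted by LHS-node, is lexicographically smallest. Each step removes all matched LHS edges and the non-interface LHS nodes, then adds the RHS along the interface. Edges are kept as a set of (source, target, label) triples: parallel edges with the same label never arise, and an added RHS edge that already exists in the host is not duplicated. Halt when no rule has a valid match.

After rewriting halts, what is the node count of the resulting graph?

Answer: 2

Rewrite trace:
initial: |V|=5 |E|=6  E = 1-r->1 1-q->4 2-q->1 2-r->2 3-q->2 3-r->4
step 1: apply R0 at {0↦3, 1↦4, 2↦1, 3↦2}  → |V|=3 |E|=3  E = 1-r->1 2-q->1 2-r->2
step 2: apply R1 at {0↦2, 1↦1}  → |V|=2 |E|=0  E = ∅
halt: no rule applies after step 2
NF nodes: {0:B, 1:C}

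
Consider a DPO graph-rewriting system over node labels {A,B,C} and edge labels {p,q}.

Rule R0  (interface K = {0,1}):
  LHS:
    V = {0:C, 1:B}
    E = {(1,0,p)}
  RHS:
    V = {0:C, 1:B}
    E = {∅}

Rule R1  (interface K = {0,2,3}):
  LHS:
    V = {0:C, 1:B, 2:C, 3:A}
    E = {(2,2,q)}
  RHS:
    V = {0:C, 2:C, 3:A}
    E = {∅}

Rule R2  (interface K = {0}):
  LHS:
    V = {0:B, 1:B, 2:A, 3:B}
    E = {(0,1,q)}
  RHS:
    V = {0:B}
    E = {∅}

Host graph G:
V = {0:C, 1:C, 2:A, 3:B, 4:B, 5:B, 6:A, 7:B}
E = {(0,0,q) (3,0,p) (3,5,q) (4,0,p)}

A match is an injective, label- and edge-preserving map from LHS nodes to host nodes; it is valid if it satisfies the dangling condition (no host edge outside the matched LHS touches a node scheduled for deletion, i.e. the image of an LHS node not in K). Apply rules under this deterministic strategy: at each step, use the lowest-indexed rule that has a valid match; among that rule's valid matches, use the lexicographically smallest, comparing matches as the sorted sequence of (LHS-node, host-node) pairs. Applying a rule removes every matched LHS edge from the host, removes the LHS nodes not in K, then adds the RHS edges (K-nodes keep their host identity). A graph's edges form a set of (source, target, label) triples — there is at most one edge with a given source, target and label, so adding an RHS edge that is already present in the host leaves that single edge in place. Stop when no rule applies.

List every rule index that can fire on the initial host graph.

R0: 2 valid matches — {0↦0, 1↦3}, {0↦0, 1↦4}
R1: 2 valid matches — {0↦1, 1↦7, 2↦0, 3↦2}, {0↦1, 1↦7, 2↦0, 3↦6}
R2: 2 valid matches — {0↦3, 1↦5, 2↦2, 3↦7}, {0↦3, 1↦5, 2↦6, 3↦7}

Answer: [R0,R1,R2]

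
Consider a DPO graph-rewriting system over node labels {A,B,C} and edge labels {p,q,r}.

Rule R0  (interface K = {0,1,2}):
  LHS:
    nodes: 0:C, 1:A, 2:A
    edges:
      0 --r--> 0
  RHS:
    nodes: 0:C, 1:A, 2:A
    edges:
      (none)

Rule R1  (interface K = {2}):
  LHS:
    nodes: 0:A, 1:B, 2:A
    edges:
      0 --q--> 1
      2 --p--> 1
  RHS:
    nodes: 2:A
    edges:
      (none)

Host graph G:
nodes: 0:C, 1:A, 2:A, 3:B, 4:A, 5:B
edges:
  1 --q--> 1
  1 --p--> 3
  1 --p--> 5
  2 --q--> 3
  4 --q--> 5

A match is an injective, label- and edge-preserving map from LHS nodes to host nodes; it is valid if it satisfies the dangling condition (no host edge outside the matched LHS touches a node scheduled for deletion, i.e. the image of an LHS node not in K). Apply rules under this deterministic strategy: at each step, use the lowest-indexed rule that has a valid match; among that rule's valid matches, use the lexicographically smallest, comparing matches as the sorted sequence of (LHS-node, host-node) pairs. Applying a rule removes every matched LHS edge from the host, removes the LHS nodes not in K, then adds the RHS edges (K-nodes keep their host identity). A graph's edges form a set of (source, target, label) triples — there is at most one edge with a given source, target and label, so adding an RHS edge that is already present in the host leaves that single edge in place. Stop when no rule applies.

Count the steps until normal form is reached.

Answer: 2

Derivation:
initial: |V|=6 |E|=5  E = 1-q->1 1-p->3 1-p->5 2-q->3 4-q->5
step 1: apply R1 at {0↦2, 1↦3, 2↦1}  → |V|=4 |E|=3  E = 1-q->1 1-p->5 4-q->5
step 2: apply R1 at {0↦4, 1↦5, 2↦1}  → |V|=2 |E|=1  E = 1-q->1
final graph: no rule applies after step 2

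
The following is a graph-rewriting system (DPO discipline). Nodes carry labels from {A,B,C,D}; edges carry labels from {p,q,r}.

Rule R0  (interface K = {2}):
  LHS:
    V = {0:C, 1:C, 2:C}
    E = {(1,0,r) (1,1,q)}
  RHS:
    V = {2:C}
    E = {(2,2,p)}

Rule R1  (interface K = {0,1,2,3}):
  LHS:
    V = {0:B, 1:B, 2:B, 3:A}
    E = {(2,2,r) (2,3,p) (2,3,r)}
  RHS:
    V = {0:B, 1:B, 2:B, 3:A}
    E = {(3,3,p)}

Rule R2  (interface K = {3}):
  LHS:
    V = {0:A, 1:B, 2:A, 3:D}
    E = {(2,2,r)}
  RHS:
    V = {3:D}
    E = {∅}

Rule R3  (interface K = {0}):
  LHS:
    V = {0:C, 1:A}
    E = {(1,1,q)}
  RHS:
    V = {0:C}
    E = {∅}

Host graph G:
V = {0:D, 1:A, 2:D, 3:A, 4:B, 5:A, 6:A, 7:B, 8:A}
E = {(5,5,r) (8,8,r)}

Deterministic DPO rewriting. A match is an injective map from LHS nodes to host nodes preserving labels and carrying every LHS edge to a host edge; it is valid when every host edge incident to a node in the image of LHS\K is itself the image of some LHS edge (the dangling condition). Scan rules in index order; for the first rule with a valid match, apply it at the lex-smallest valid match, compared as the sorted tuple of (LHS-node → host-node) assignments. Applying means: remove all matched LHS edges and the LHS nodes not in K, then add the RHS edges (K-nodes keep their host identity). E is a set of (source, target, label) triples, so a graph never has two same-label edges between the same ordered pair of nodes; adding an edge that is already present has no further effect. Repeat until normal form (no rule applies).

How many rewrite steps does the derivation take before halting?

initial: |V|=9 |E|=2  E = 5-r->5 8-r->8
step 1: apply R2 at {0↦1, 1↦4, 2↦5, 3↦0}  → |V|=6 |E|=1  E = 8-r->8
step 2: apply R2 at {0↦3, 1↦7, 2↦8, 3↦0}  → |V|=3 |E|=0  E = ∅
halt: no rule applies after step 2

Answer: 2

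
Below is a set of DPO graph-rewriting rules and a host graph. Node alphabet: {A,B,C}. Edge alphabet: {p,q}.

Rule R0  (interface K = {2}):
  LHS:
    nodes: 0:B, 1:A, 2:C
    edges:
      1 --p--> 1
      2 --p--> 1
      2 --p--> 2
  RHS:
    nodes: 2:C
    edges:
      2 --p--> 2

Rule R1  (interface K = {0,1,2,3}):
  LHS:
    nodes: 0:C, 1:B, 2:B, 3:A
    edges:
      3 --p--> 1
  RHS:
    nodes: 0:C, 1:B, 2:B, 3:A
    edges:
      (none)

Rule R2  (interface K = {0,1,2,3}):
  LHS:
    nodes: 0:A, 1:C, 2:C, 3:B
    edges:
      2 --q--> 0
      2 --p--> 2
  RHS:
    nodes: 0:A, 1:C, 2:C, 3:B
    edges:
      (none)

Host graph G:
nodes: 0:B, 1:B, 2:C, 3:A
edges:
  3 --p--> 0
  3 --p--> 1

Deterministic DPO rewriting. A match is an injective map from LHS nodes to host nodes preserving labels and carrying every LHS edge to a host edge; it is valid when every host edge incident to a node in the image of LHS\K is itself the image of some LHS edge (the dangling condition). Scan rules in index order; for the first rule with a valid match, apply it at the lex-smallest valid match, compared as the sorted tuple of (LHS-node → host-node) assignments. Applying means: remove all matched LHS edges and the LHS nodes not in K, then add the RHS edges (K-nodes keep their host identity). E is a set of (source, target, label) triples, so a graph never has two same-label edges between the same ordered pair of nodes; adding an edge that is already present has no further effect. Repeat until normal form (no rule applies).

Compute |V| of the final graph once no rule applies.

initial: |V|=4 |E|=2  E = 3-p->0 3-p->1
step 1: apply R1 at {0↦2, 1↦0, 2↦1, 3↦3}  → |V|=4 |E|=1  E = 3-p->1
step 2: apply R1 at {0↦2, 1↦1, 2↦0, 3↦3}  → |V|=4 |E|=0  E = ∅
halt: no rule applies after step 2
NF nodes: {0:B, 1:B, 2:C, 3:A}

Answer: 4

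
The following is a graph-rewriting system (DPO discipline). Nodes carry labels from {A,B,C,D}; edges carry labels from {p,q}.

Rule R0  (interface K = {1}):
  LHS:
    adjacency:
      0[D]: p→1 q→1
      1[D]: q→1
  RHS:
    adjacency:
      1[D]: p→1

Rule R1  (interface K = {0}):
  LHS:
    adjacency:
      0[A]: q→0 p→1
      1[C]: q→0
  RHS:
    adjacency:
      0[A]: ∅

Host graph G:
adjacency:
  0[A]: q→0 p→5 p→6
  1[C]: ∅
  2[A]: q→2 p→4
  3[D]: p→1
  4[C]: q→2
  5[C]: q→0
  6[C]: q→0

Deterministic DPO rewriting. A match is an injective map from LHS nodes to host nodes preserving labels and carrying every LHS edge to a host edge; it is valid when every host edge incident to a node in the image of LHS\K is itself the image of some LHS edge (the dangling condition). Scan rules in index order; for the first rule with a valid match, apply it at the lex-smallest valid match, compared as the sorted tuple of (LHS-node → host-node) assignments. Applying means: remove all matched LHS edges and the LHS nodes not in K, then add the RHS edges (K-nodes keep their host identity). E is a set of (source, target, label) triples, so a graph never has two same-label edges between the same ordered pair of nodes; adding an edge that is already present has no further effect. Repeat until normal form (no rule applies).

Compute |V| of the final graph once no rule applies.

start.  V:7 E:9  edges: 0-q->0 0-p->5 0-p->6 2-q->2 2-p->4 3-p->1 4-q->2 5-q->0 6-q->0
1. fire R1 via {0↦0, 1↦5}  →  V:6 E:6  edges: 0-p->6 2-q->2 2-p->4 3-p->1 4-q->2 6-q->0
2. fire R1 via {0↦2, 1↦4}  →  V:5 E:3  edges: 0-p->6 3-p->1 6-q->0
normal form: no rule applies after step 2
NF nodes: {0:A, 1:C, 2:A, 3:D, 6:C}

Answer: 5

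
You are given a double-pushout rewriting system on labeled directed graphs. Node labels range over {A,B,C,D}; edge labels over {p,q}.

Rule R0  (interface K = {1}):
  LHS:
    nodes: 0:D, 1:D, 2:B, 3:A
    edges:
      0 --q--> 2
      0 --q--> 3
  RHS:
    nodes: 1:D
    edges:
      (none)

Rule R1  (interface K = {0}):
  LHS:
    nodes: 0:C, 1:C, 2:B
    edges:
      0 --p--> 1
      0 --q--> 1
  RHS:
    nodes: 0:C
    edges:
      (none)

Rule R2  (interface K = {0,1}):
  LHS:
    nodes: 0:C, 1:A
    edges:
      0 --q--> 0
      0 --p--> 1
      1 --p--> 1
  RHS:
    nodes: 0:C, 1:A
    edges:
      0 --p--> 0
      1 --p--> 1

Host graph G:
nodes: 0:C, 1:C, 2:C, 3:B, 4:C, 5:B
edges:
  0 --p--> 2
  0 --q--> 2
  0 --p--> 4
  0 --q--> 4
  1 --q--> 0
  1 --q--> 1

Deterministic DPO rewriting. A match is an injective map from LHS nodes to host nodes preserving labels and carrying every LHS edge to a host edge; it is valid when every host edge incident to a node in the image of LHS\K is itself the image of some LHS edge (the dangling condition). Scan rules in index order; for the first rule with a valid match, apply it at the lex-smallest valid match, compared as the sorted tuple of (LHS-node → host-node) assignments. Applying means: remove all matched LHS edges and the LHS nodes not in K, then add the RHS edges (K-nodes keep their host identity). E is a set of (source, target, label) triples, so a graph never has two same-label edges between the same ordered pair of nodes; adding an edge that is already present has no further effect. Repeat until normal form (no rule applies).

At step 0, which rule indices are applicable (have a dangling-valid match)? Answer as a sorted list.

R0: no valid match — LHS pattern not found
R1: 4 valid matches — {0↦0, 1↦2, 2↦3}, {0↦0, 1↦2, 2↦5}, {0↦0, 1↦4, 2↦3} (+1 more)
R2: no valid match — LHS pattern not found

Answer: [R1]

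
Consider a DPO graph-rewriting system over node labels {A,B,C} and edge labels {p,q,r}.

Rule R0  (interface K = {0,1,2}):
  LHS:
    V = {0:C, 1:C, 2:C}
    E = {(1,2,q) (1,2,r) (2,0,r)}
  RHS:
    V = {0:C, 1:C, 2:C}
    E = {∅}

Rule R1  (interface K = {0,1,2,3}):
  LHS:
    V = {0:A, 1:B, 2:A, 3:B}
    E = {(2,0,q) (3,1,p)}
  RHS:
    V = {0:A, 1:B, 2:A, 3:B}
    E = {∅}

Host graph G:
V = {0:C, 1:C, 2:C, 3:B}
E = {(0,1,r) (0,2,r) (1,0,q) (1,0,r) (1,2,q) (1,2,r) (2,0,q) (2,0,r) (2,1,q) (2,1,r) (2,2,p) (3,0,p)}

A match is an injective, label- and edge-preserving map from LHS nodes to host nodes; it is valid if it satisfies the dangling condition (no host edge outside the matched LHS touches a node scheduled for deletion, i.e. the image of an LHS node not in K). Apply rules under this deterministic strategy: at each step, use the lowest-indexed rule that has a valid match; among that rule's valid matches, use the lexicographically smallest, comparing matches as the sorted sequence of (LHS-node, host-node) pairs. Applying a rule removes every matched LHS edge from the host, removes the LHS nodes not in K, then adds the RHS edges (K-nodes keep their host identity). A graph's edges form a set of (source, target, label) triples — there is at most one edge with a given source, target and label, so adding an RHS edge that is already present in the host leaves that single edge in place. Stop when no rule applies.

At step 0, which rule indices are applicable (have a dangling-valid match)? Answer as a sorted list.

Answer: [R0]

Rewrite trace:
R0: 4 valid matches — {0↦0, 1↦1, 2↦2}, {0↦0, 1↦2, 2↦1}, {0↦1, 1↦2, 2↦0} (+1 more)
R1: no valid match — LHS pattern not found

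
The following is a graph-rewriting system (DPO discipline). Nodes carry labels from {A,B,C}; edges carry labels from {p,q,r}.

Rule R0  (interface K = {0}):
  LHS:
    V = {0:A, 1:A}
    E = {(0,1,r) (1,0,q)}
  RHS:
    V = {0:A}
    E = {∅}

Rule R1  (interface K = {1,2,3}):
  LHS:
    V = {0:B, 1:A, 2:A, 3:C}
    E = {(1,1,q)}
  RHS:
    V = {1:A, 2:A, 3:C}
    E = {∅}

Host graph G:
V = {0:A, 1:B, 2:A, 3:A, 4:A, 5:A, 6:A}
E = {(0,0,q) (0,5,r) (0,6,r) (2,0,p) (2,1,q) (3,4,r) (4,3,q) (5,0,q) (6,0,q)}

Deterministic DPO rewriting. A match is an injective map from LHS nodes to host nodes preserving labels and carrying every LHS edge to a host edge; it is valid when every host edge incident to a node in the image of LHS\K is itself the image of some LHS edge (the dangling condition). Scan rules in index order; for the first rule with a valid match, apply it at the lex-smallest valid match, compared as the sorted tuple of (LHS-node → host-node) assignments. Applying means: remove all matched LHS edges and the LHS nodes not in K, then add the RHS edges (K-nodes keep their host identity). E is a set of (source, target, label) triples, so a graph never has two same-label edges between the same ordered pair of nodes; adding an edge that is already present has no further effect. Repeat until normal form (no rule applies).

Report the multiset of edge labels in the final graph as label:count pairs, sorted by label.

Answer: p:1 q:2

Derivation:
initial: |V|=7 |E|=9  E = 0-q->0 0-r->5 0-r->6 2-p->0 2-q->1 3-r->4 4-q->3 5-q->0 6-q->0
step 1: apply R0 at {0↦0, 1↦5}  → |V|=6 |E|=7  E = 0-q->0 0-r->6 2-p->0 2-q->1 3-r->4 4-q->3 6-q->0
step 2: apply R0 at {0↦0, 1↦6}  → |V|=5 |E|=5  E = 0-q->0 2-p->0 2-q->1 3-r->4 4-q->3
step 3: apply R0 at {0↦3, 1↦4}  → |V|=4 |E|=3  E = 0-q->0 2-p->0 2-q->1
final graph: no rule applies after step 3
NF edges: [(0, 0, 'q'), (2, 0, 'p'), (2, 1, 'q')]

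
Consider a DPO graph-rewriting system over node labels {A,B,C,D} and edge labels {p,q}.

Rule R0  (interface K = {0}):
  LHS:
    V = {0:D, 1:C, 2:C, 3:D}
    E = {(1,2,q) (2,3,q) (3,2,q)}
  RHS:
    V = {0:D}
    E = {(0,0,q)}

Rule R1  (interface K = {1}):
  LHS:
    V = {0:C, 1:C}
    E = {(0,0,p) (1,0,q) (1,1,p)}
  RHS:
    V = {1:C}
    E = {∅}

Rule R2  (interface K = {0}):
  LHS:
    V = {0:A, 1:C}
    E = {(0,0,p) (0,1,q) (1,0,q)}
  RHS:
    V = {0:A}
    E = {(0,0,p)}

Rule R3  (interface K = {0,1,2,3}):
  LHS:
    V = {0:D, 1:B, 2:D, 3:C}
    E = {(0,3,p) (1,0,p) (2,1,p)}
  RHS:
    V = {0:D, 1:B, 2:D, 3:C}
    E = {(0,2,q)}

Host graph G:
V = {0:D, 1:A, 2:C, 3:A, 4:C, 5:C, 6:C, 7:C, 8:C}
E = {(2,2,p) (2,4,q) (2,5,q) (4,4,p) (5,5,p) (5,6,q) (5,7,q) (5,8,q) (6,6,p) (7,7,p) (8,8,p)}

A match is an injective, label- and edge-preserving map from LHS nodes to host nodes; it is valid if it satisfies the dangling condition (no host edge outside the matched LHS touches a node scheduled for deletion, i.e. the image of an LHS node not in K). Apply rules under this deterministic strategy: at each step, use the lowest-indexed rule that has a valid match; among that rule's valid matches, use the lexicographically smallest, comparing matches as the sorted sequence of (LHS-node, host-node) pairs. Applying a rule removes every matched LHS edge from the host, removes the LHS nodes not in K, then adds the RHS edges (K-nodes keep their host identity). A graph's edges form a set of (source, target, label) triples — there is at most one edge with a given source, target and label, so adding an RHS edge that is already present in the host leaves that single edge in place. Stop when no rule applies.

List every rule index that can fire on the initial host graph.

R0: no valid match — LHS pattern not found
R1: 4 valid matches — {0↦4, 1↦2}, {0↦6, 1↦5}, {0↦7, 1↦5} (+1 more)
R2: no valid match — LHS pattern not found
R3: no valid match — LHS pattern not found

Answer: [R1]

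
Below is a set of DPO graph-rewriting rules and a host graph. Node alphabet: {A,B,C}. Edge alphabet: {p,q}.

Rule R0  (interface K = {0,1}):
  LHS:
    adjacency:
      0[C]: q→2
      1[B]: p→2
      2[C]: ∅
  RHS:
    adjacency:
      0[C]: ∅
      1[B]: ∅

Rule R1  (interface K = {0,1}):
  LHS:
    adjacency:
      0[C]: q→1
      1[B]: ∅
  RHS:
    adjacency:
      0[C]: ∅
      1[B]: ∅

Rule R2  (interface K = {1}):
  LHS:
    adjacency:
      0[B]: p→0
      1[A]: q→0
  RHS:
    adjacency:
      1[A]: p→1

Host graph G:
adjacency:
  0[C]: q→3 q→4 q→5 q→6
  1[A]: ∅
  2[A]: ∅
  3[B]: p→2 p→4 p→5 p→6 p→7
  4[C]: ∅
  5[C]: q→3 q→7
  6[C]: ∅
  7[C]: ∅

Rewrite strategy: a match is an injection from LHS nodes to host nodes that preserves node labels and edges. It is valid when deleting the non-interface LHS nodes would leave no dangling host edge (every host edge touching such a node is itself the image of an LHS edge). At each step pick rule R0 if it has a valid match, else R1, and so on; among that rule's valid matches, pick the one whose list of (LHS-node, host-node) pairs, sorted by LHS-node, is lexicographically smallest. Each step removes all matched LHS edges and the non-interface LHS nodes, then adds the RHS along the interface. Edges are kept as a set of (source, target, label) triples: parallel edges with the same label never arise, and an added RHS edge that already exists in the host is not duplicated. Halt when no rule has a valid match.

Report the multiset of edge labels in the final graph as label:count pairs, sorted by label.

Answer: p:1

Steps:
[0] host  ⇒  8 nodes, 11 edges  {0-q->3 0-q->4 0-q->5 0-q->6 3-p->2 3-p->4 3-p->5 3-p->6 3-p->7 5-q->3 5-q->7}
[1] R0 @ {0↦0, 1↦3, 2↦4}  ⇒  7 nodes, 9 edges  {0-q->3 0-q->5 0-q->6 3-p->2 3-p->5 3-p->6 3-p->7 5-q->3 5-q->7}
[2] R0 @ {0↦0, 1↦3, 2↦6}  ⇒  6 nodes, 7 edges  {0-q->3 0-q->5 3-p->2 3-p->5 3-p->7 5-q->3 5-q->7}
[3] R0 @ {0↦5, 1↦3, 2↦7}  ⇒  5 nodes, 5 edges  {0-q->3 0-q->5 3-p->2 3-p->5 5-q->3}
[4] R1 @ {0↦0, 1↦3}  ⇒  5 nodes, 4 edges  {0-q->5 3-p->2 3-p->5 5-q->3}
[5] R1 @ {0↦5, 1↦3}  ⇒  5 nodes, 3 edges  {0-q->5 3-p->2 3-p->5}
[6] R0 @ {0↦0, 1↦3, 2↦5}  ⇒  4 nodes, 1 edges  {3-p->2}
final graph: no rule applies after step 6
NF edges: [(3, 2, 'p')]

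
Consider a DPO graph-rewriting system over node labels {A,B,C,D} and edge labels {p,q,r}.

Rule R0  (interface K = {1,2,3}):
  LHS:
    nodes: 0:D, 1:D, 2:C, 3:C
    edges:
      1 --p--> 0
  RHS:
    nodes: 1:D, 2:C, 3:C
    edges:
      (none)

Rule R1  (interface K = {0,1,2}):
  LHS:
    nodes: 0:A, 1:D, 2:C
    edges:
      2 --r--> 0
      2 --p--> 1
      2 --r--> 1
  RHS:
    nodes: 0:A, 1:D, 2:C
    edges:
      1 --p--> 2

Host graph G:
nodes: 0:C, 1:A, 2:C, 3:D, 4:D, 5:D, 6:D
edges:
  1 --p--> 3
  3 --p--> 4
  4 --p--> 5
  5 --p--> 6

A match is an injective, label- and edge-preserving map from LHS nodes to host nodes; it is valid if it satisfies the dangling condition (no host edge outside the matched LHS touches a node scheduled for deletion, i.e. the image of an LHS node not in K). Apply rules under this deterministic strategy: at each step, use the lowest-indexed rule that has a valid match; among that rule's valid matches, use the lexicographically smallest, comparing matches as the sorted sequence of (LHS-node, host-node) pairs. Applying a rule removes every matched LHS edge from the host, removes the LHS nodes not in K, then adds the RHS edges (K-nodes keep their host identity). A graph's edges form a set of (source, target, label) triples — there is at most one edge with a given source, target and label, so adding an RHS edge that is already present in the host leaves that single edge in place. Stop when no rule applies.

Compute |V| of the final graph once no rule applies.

[0] host  ⇒  7 nodes, 4 edges  {1-p->3 3-p->4 4-p->5 5-p->6}
[1] R0 @ {0↦6, 1↦5, 2↦0, 3↦2}  ⇒  6 nodes, 3 edges  {1-p->3 3-p->4 4-p->5}
[2] R0 @ {0↦5, 1↦4, 2↦0, 3↦2}  ⇒  5 nodes, 2 edges  {1-p->3 3-p->4}
[3] R0 @ {0↦4, 1↦3, 2↦0, 3↦2}  ⇒  4 nodes, 1 edges  {1-p->3}
final graph: no rule applies after step 3
NF nodes: {0:C, 1:A, 2:C, 3:D}

Answer: 4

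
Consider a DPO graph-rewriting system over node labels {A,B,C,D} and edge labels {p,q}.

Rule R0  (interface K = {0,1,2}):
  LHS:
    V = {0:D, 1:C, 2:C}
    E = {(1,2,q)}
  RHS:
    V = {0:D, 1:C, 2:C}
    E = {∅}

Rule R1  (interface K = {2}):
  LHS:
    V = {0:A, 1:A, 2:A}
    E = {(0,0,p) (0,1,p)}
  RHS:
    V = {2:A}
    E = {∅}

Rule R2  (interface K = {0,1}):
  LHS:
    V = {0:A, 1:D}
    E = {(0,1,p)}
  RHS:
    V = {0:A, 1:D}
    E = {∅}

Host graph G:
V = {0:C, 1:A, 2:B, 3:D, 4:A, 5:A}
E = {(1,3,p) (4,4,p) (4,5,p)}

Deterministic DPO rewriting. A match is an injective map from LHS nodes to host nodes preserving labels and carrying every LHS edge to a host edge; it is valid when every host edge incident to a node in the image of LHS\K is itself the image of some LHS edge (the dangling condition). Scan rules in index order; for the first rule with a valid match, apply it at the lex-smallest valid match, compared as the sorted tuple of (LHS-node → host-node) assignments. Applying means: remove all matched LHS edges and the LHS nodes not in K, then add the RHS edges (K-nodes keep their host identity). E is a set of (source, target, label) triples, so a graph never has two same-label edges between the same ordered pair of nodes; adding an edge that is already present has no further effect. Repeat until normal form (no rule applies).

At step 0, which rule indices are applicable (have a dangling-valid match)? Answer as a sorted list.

R0: no valid match — LHS pattern not found
R1: 1 valid match — {0↦4, 1↦5, 2↦1}
R2: 1 valid match — {0↦1, 1↦3}

Answer: [R1,R2]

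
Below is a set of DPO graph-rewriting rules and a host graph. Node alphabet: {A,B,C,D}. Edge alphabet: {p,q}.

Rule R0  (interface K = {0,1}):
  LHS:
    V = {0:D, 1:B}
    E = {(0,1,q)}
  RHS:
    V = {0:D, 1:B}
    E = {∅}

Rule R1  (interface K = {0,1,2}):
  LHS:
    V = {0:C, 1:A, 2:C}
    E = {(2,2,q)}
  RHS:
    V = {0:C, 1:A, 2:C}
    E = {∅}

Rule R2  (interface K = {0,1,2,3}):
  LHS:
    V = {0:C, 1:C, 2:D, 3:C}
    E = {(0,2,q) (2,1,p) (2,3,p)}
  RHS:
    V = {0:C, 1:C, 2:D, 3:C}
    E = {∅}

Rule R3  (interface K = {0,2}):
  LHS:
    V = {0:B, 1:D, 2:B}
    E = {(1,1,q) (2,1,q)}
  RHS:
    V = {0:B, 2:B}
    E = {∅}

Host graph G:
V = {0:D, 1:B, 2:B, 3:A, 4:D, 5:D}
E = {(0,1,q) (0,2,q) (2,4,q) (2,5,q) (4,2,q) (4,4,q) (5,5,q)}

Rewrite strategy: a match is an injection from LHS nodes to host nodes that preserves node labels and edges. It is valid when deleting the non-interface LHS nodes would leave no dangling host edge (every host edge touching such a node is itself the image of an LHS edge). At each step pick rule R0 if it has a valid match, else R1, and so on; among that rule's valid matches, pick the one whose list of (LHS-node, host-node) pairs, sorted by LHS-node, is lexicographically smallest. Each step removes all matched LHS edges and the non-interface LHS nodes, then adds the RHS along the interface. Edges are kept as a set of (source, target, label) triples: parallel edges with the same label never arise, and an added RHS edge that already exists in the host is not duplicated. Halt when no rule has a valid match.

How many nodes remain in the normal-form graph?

Answer: 4

Derivation:
start.  V:6 E:7  edges: 0-q->1 0-q->2 2-q->4 2-q->5 4-q->2 4-q->4 5-q->5
1. fire R0 via {0↦0, 1↦1}  →  V:6 E:6  edges: 0-q->2 2-q->4 2-q->5 4-q->2 4-q->4 5-q->5
2. fire R0 via {0↦0, 1↦2}  →  V:6 E:5  edges: 2-q->4 2-q->5 4-q->2 4-q->4 5-q->5
3. fire R0 via {0↦4, 1↦2}  →  V:6 E:4  edges: 2-q->4 2-q->5 4-q->4 5-q->5
4. fire R3 via {0↦1, 1↦4, 2↦2}  →  V:5 E:2  edges: 2-q->5 5-q->5
5. fire R3 via {0↦1, 1↦5, 2↦2}  →  V:4 E:0  edges: ∅
final graph: no rule applies after step 5
NF nodes: {0:D, 1:B, 2:B, 3:A}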